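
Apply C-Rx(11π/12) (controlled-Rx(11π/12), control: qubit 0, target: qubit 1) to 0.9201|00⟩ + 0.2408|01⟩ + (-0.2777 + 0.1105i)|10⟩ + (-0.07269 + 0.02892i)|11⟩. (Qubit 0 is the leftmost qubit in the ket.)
0.9201|00⟩ + 0.2408|01⟩ + (-0.007575 + 0.08649i)|10⟩ + (0.1001 + 0.2791i)|11⟩

C-Rx(11π/12) leaves the control-|0⟩ kets |00⟩, |01⟩ unchanged and applies Rx(11π/12) to qubit 1 on the control-|1⟩ pair (|10⟩, |11⟩).
Rx(11π/12) = [[cos(θ/2), −i·sin(θ/2)], [−i·sin(θ/2), cos(θ/2)]]; θ = 11π/12, cos(θ/2) ≈ 0.130526, sin(θ/2) ≈ 0.991445.
With a = amp(|10⟩) = (-0.2777 + 0.1105i) and b = amp(|11⟩) = (-0.07269 + 0.02892i):
new amp(|10⟩) = (0.130526)·a + (-0.991445i)·b = (-0.007575 + 0.08649i)
new amp(|11⟩) = (-0.991445i)·a + (0.130526)·b = (0.1001 + 0.2791i)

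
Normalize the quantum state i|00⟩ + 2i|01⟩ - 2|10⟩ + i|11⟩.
0.3162i|00⟩ + 0.6325i|01⟩ - 0.6325|10⟩ + 0.3162i|11⟩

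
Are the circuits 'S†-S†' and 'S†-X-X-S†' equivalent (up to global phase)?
Yes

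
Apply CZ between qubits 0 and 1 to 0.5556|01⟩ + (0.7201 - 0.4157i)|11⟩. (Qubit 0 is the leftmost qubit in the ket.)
0.5556|01⟩ + (-0.7201 + 0.4157i)|11⟩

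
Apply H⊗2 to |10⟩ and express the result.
1/2|00⟩ + 1/2|01⟩ - 1/2|10⟩ - 1/2|11⟩

H⊗2 gives amp(|y⟩) = (1/2) Σ_x (−1)^(x·y) amp(|x⟩), where x·y is the number of positions in which both x and y have a 1.
|00⟩: (1)/2 = 1/2
|01⟩: (1)/2 = 1/2
|10⟩: (-1)/2 = -1/2
|11⟩: (-1)/2 = -1/2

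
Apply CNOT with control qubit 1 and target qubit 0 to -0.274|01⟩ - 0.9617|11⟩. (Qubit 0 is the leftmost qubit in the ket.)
-0.9617|01⟩ - 0.274|11⟩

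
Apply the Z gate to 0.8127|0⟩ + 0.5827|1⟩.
0.8127|0⟩ - 0.5827|1⟩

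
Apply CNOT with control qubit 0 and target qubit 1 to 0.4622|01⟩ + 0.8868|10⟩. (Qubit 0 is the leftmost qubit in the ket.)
0.4622|01⟩ + 0.8868|11⟩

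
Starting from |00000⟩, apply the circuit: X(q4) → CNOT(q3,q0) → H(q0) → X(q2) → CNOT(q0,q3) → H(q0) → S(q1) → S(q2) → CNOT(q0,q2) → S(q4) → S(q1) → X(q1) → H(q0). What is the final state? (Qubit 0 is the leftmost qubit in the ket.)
-1/√8|01001⟩ + 1/√8|01011⟩ - 1/√8|01101⟩ - 1/√8|01111⟩ + 1/√8|11001⟩ - 1/√8|11011⟩ - 1/√8|11101⟩ - 1/√8|11111⟩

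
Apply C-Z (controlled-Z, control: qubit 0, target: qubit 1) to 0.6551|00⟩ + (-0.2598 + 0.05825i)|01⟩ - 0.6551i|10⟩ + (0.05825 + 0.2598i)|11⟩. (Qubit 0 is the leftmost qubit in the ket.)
0.6551|00⟩ + (-0.2598 + 0.05825i)|01⟩ - 0.6551i|10⟩ + (-0.05825 - 0.2598i)|11⟩

C-Z leaves the control-|0⟩ kets |00⟩, |01⟩ unchanged and applies Z to qubit 1 on the control-|1⟩ pair (|10⟩, |11⟩).
Z = [[1, 0], [0, -1]].
With a = amp(|10⟩) = -0.6551i and b = amp(|11⟩) = (0.05825 + 0.2598i):
new amp(|10⟩) = (1)·a = -0.6551i
new amp(|11⟩) = (-1)·b = (-0.05825 - 0.2598i)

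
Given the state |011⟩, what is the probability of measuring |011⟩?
1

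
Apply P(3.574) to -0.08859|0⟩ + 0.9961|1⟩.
-0.08859|0⟩ + (-0.9044 - 0.4174i)|1⟩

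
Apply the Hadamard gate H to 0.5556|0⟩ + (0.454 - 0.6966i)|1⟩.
(0.7139 - 0.4926i)|0⟩ + (0.07184 + 0.4926i)|1⟩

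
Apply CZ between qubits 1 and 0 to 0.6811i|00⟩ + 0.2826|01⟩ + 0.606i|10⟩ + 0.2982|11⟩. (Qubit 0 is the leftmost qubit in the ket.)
0.6811i|00⟩ + 0.2826|01⟩ + 0.606i|10⟩ - 0.2982|11⟩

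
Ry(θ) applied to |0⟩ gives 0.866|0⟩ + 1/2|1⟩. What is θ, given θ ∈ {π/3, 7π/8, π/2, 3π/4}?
π/3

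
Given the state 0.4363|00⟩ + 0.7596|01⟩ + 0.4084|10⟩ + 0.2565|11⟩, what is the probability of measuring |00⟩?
0.1904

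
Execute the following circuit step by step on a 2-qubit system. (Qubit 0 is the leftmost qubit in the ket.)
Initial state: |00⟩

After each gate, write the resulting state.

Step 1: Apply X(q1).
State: |01⟩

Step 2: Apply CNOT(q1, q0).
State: |11⟩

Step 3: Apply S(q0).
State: i|11⟩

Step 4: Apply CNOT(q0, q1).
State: i|10⟩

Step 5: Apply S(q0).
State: -|10⟩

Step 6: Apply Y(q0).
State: i|00⟩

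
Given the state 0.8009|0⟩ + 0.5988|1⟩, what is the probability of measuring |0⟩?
0.6414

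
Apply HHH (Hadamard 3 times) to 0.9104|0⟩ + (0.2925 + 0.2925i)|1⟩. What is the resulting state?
(0.8506 + 0.2068i)|0⟩ + (0.4369 - 0.2068i)|1⟩

H² = I, so H^3 = H: a single Hadamard. With (a, b) = (0.9104, (0.2925 + 0.2925i)), H gives ((a + b)/√2, (a − b)/√2) = ((0.8506 + 0.2068i), (0.4369 - 0.2068i)).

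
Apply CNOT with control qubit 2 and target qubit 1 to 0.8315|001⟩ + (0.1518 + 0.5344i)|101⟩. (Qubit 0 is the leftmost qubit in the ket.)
0.8315|011⟩ + (0.1518 + 0.5344i)|111⟩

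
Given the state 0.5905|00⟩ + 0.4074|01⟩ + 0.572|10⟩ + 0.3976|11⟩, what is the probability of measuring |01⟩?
0.166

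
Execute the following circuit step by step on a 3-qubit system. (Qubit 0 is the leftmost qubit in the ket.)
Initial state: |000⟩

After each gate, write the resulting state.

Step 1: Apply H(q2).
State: 1/√2|000⟩ + 1/√2|001⟩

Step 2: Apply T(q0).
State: 1/√2|000⟩ + 1/√2|001⟩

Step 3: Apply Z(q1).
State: 1/√2|000⟩ + 1/√2|001⟩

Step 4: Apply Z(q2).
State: 1/√2|000⟩ - 1/√2|001⟩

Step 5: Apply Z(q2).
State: 1/√2|000⟩ + 1/√2|001⟩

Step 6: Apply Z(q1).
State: 1/√2|000⟩ + 1/√2|001⟩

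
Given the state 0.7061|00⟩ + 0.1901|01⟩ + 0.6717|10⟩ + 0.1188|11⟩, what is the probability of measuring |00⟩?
0.4986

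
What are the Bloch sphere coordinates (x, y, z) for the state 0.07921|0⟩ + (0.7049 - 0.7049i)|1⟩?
(0.1117, -0.1117, -0.9875)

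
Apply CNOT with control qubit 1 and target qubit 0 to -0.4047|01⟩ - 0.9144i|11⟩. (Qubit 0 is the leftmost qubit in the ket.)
-0.9144i|01⟩ - 0.4047|11⟩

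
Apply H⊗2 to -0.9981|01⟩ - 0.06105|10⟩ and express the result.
-0.5296|00⟩ + 0.4685|01⟩ - 0.4685|10⟩ + 0.5296|11⟩

H⊗2 gives amp(|y⟩) = (1/2) Σ_x (−1)^(x·y) amp(|x⟩), where x·y is the number of positions in which both x and y have a 1.
|00⟩: (-0.9981 - 0.06105)/2 = -0.5296
|01⟩: (0.9981 - 0.06105)/2 = 0.4685
|10⟩: (-0.9981 + 0.06105)/2 = -0.4685
|11⟩: (0.9981 + 0.06105)/2 = 0.5296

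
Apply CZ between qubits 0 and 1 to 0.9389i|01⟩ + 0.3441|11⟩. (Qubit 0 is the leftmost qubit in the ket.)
0.9389i|01⟩ - 0.3441|11⟩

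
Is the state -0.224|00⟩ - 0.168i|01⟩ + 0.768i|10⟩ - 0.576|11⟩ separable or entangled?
Separable

Writing the state as a|00⟩ + b|01⟩ + c|10⟩ + d|11⟩, it is a product state iff ad − bc = 0.
Here (a, b, c, d) = (-0.224, -0.168i, 0.768i, -0.576): ad − bc = (-0.224)(-0.576) − (-0.168i)(0.768i) = 0, so the state is separable.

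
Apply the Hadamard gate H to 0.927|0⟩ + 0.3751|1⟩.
0.9207|0⟩ + 0.3903|1⟩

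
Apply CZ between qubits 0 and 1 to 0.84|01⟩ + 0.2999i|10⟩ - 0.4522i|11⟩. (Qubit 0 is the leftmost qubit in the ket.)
0.84|01⟩ + 0.2999i|10⟩ + 0.4522i|11⟩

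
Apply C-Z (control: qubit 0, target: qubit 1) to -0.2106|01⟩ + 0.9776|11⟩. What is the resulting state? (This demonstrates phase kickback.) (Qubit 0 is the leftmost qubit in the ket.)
-0.2106|01⟩ - 0.9776|11⟩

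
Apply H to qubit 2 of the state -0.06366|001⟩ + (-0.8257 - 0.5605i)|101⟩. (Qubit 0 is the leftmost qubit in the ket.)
-0.04501|000⟩ + 0.04501|001⟩ + (-0.5839 - 0.3963i)|100⟩ + (0.5839 + 0.3963i)|101⟩

H on qubit 2 mixes each pair of kets that differ only in qubit 2: amplitudes (a, b) of (|…0…⟩, |…1…⟩) become ((a + b)/√2, (a − b)/√2). Kets absent from the input have amplitude 0.
(|000⟩, |001⟩): (a, b) = (0, -0.06366) → (-0.04501, 0.04501)
(|100⟩, |101⟩): (a, b) = (0, (-0.8257 - 0.5605i)) → ((-0.5839 - 0.3963i), (0.5839 + 0.3963i))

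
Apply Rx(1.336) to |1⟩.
-0.6194i|0⟩ + 0.7851|1⟩

Rx(1.336) = [[cos(θ/2), −i·sin(θ/2)], [−i·sin(θ/2), cos(θ/2)]]; θ = 1.336, cos(θ/2) ≈ 0.785062, sin(θ/2) ≈ 0.619417.
With a = amp(|0⟩) = 0 and b = amp(|1⟩) = 1:
new amp(|0⟩) = (0.785062)·a + (-0.619417i)·b = -0.6194i
new amp(|1⟩) = (-0.619417i)·a + (0.785062)·b = 0.7851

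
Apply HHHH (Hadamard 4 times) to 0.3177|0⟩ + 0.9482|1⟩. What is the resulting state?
0.3177|0⟩ + 0.9482|1⟩

H² = I, so an even number of Hadamards cancels: H^4 = I and the state is unchanged.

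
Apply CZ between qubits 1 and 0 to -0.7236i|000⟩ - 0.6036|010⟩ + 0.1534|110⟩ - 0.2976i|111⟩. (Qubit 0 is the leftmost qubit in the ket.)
-0.7236i|000⟩ - 0.6036|010⟩ - 0.1534|110⟩ + 0.2976i|111⟩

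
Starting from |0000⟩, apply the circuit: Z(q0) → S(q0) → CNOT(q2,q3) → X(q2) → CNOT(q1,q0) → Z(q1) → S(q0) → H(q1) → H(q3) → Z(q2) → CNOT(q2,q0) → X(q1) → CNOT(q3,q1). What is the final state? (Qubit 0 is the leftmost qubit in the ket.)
-1/2|1010⟩ - 1/2|1011⟩ - 1/2|1110⟩ - 1/2|1111⟩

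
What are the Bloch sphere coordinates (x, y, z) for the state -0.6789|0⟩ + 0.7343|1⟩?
(-0.997, 0, -0.07829)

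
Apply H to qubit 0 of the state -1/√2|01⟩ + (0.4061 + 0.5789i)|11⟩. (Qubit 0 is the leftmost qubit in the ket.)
(-0.2128 + 0.4093i)|01⟩ + (-0.7872 - 0.4093i)|11⟩

H on qubit 0 mixes each pair of kets that differ only in qubit 0: amplitudes (a, b) of (|…0…⟩, |…1…⟩) become ((a + b)/√2, (a − b)/√2). Kets absent from the input have amplitude 0.
(|01⟩, |11⟩): (a, b) = (-1/√2, (0.4061 + 0.5789i)) → ((-0.2128 + 0.4093i), (-0.7872 - 0.4093i))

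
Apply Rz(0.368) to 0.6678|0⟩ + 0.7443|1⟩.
(0.6565 - 0.1222i)|0⟩ + (0.7317 + 0.1362i)|1⟩

Rz(0.368) = [[e^(−iθ/2), 0], [0, e^(iθ/2)]] with e^(±iθ/2) = cos(θ/2) ± i·sin(θ/2); θ = 0.368, cos(θ/2) ≈ 0.98312, sin(θ/2) ≈ 0.182964.
With a = amp(|0⟩) = 0.6678 and b = amp(|1⟩) = 0.7443:
new amp(|0⟩) = (0.98312 - 0.182964i)·a = (0.6565 - 0.1222i)
new amp(|1⟩) = (0.98312 + 0.182964i)·b = (0.7317 + 0.1362i)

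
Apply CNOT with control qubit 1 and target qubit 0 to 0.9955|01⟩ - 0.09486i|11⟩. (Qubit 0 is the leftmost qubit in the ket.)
-0.09486i|01⟩ + 0.9955|11⟩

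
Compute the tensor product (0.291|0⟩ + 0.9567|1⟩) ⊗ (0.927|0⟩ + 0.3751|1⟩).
0.2698|00⟩ + 0.1092|01⟩ + 0.8869|10⟩ + 0.3589|11⟩

amp(|b₁b₂…⟩) = product of the factor amplitudes for bits b₁, b₂, …; only kets whose every factor amplitude is nonzero survive.
|00⟩: (0.291)(0.927) = 0.2698
|01⟩: (0.291)(0.3751) = 0.1092
|10⟩: (0.9567)(0.927) = 0.8869
|11⟩: (0.9567)(0.3751) = 0.3589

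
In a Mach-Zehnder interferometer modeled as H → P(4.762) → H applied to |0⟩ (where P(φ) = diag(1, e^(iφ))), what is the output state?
(0.5248 - 0.4994i)|0⟩ + (0.4752 + 0.4994i)|1⟩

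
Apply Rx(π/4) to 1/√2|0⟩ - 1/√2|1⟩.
(0.6533 + 0.2706i)|0⟩ + (-0.6533 - 0.2706i)|1⟩

Rx(π/4) = [[cos(θ/2), −i·sin(θ/2)], [−i·sin(θ/2), cos(θ/2)]]; θ = π/4, cos(θ/2) ≈ 0.92388, sin(θ/2) ≈ 0.382683.
With a = amp(|0⟩) = 1/√2 and b = amp(|1⟩) = -1/√2:
new amp(|0⟩) = (0.92388)·a + (-0.382683i)·b = (0.6533 + 0.2706i)
new amp(|1⟩) = (-0.382683i)·a + (0.92388)·b = (-0.6533 - 0.2706i)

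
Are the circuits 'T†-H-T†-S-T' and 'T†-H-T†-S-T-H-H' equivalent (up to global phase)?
Yes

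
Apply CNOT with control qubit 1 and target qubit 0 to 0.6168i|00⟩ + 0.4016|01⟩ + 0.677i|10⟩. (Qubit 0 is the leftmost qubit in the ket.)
0.6168i|00⟩ + 0.677i|10⟩ + 0.4016|11⟩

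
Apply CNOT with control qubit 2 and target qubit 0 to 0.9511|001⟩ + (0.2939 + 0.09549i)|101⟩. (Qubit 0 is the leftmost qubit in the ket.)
(0.2939 + 0.09549i)|001⟩ + 0.9511|101⟩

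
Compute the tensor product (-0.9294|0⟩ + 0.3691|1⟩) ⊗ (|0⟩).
-0.9294|00⟩ + 0.3691|10⟩

amp(|b₁b₂…⟩) = product of the factor amplitudes for bits b₁, b₂, …; only kets whose every factor amplitude is nonzero survive.
|00⟩: (-0.9294)(1) = -0.9294
|10⟩: (0.3691)(1) = 0.3691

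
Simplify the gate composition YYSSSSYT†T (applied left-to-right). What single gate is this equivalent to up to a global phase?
Y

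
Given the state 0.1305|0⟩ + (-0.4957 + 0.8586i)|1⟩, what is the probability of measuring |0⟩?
0.01703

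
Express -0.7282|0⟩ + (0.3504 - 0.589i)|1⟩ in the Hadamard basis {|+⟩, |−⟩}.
(-0.2671 - 0.4165i)|+⟩ + (-0.7627 + 0.4165i)|−⟩

With |ψ⟩ = α|0⟩ + β|1⟩, the Hadamard-basis coefficients are ⟨+|ψ⟩ = (α + β)/√2 and ⟨−|ψ⟩ = (α − β)/√2.
Here α = -0.7282, β = (0.3504 - 0.589i): (α + β)/√2 = (-0.2671 - 0.4165i), (α − β)/√2 = (-0.7627 + 0.4165i).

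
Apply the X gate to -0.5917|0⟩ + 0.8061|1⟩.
0.8061|0⟩ - 0.5917|1⟩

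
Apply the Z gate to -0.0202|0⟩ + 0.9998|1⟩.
-0.0202|0⟩ - 0.9998|1⟩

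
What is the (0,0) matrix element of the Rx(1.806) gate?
0.6193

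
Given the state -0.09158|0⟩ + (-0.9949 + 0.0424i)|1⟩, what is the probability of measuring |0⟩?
0.008387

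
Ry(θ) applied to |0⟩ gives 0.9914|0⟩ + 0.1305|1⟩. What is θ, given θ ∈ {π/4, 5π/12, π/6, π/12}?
π/12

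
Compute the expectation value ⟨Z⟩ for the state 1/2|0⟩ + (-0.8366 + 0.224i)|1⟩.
-0.5001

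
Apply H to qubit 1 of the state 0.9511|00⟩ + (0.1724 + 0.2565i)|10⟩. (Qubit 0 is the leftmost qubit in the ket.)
0.6725|00⟩ + 0.6725|01⟩ + (0.1219 + 0.1814i)|10⟩ + (0.1219 + 0.1814i)|11⟩

H on qubit 1 mixes each pair of kets that differ only in qubit 1: amplitudes (a, b) of (|…0…⟩, |…1…⟩) become ((a + b)/√2, (a − b)/√2). Kets absent from the input have amplitude 0.
(|00⟩, |01⟩): (a, b) = (0.9511, 0) → (0.6725, 0.6725)
(|10⟩, |11⟩): (a, b) = ((0.1724 + 0.2565i), 0) → ((0.1219 + 0.1814i), (0.1219 + 0.1814i))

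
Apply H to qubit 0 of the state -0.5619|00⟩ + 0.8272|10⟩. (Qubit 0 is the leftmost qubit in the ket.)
0.1876|00⟩ - 0.9822|10⟩

H on qubit 0 mixes each pair of kets that differ only in qubit 0: amplitudes (a, b) of (|…0…⟩, |…1…⟩) become ((a + b)/√2, (a − b)/√2). Kets absent from the input have amplitude 0.
(|00⟩, |10⟩): (a, b) = (-0.5619, 0.8272) → (0.1876, -0.9822)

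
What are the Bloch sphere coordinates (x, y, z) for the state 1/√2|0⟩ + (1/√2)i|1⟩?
(0, 1, 0)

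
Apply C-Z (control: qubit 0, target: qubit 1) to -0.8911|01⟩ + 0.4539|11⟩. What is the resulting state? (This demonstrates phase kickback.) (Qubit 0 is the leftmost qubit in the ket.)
-0.8911|01⟩ - 0.4539|11⟩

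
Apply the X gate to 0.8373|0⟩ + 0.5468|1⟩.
0.5468|0⟩ + 0.8373|1⟩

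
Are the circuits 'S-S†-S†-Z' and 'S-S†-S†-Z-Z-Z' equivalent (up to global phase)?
Yes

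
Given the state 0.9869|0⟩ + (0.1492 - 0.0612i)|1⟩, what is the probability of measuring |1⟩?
0.02601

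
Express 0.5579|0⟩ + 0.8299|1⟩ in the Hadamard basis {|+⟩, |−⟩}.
0.9813|+⟩ - 0.1923|−⟩

With |ψ⟩ = α|0⟩ + β|1⟩, the Hadamard-basis coefficients are ⟨+|ψ⟩ = (α + β)/√2 and ⟨−|ψ⟩ = (α − β)/√2.
Here α = 0.5579, β = 0.8299: (α + β)/√2 = 0.9813, (α − β)/√2 = -0.1923.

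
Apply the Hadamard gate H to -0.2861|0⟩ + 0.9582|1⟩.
0.4752|0⟩ - 0.8799|1⟩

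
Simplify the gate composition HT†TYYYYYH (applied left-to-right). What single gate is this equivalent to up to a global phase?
Y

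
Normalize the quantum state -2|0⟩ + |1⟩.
-0.8944|0⟩ + 1/√5|1⟩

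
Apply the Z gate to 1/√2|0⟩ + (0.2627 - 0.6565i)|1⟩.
1/√2|0⟩ + (-0.2627 + 0.6565i)|1⟩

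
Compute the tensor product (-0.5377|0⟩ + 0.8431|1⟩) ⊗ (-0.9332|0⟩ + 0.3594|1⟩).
0.5018|00⟩ - 0.1932|01⟩ - 0.7868|10⟩ + 0.303|11⟩

amp(|b₁b₂…⟩) = product of the factor amplitudes for bits b₁, b₂, …; only kets whose every factor amplitude is nonzero survive.
|00⟩: (-0.5377)(-0.9332) = 0.5018
|01⟩: (-0.5377)(0.3594) = -0.1932
|10⟩: (0.8431)(-0.9332) = -0.7868
|11⟩: (0.8431)(0.3594) = 0.303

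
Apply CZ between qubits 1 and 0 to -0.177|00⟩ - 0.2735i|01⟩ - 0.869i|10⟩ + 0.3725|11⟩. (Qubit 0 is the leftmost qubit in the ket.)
-0.177|00⟩ - 0.2735i|01⟩ - 0.869i|10⟩ - 0.3725|11⟩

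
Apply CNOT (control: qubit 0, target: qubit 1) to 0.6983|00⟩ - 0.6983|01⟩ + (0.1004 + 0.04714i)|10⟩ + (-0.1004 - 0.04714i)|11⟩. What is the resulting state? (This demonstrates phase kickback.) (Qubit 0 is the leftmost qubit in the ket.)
0.6983|00⟩ - 0.6983|01⟩ + (-0.1004 - 0.04714i)|10⟩ + (0.1004 + 0.04714i)|11⟩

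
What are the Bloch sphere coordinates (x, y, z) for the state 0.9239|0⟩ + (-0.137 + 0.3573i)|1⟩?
(-0.2531, 0.6602, 0.7072)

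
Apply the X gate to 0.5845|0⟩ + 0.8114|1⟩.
0.8114|0⟩ + 0.5845|1⟩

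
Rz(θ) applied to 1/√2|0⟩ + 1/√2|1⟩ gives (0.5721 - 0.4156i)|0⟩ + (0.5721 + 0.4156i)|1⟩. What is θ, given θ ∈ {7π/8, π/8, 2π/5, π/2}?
2π/5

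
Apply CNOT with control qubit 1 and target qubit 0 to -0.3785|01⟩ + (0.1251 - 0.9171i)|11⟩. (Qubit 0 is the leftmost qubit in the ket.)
(0.1251 - 0.9171i)|01⟩ - 0.3785|11⟩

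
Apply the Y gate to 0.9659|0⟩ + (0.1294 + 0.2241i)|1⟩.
(0.2241 - 0.1294i)|0⟩ + 0.9659i|1⟩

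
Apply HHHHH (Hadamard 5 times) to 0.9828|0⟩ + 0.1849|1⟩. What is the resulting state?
0.8257|0⟩ + 0.5642|1⟩

H² = I, so H^5 = H: a single Hadamard. With (a, b) = (0.9828, 0.1849), H gives ((a + b)/√2, (a − b)/√2) = (0.8257, 0.5642).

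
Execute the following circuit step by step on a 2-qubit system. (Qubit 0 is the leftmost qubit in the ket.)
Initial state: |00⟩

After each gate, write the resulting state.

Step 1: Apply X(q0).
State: |10⟩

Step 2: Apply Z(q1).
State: |10⟩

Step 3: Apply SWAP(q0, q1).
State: |01⟩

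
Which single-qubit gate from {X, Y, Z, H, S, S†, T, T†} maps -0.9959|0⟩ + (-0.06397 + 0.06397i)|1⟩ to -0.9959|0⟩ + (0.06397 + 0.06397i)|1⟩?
S†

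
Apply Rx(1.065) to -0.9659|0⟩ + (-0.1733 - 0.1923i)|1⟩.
(-0.9298 + 0.08798i)|0⟩ + (-0.1493 + 0.3247i)|1⟩

Rx(1.065) = [[cos(θ/2), −i·sin(θ/2)], [−i·sin(θ/2), cos(θ/2)]]; θ = 1.065, cos(θ/2) ≈ 0.861541, sin(θ/2) ≈ 0.507689.
With a = amp(|0⟩) = -0.9659 and b = amp(|1⟩) = (-0.1733 - 0.1923i):
new amp(|0⟩) = (0.861541)·a + (-0.507689i)·b = (-0.9298 + 0.08798i)
new amp(|1⟩) = (-0.507689i)·a + (0.861541)·b = (-0.1493 + 0.3247i)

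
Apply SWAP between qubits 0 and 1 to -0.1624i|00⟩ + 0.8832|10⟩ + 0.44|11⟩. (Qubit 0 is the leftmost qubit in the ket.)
-0.1624i|00⟩ + 0.8832|01⟩ + 0.44|11⟩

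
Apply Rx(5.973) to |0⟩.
-0.988|0⟩ - 0.1545i|1⟩

Rx(5.973) = [[cos(θ/2), −i·sin(θ/2)], [−i·sin(θ/2), cos(θ/2)]]; θ = 5.973, cos(θ/2) ≈ -0.987997, sin(θ/2) ≈ 0.154472.
With a = amp(|0⟩) = 1 and b = amp(|1⟩) = 0:
new amp(|0⟩) = (-0.987997)·a + (-0.154472i)·b = -0.988
new amp(|1⟩) = (-0.154472i)·a + (-0.987997)·b = -0.1545i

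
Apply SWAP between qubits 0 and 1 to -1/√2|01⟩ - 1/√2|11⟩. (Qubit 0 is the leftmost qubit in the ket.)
-1/√2|10⟩ - 1/√2|11⟩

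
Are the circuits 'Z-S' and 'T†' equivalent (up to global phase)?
No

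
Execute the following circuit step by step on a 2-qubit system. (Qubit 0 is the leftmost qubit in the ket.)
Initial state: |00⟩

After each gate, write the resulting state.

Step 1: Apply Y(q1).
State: i|01⟩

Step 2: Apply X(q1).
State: i|00⟩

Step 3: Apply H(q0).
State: (1/√2)i|00⟩ + (1/√2)i|10⟩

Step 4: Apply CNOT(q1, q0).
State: (1/√2)i|00⟩ + (1/√2)i|10⟩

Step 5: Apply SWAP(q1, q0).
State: (1/√2)i|00⟩ + (1/√2)i|01⟩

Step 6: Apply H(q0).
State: (1/2)i|00⟩ + (1/2)i|01⟩ + (1/2)i|10⟩ + (1/2)i|11⟩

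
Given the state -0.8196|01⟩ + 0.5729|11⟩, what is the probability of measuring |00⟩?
0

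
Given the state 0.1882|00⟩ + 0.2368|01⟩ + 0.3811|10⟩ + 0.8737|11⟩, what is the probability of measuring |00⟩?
0.03542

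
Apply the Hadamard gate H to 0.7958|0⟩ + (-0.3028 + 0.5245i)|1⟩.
(0.3486 + 0.3709i)|0⟩ + (0.7768 - 0.3709i)|1⟩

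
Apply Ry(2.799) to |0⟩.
0.1705|0⟩ + 0.9854|1⟩

Ry(2.799) = [[cos(θ/2), −sin(θ/2)], [sin(θ/2), cos(θ/2)]]; θ = 2.799, cos(θ/2) ≈ 0.17046, sin(θ/2) ≈ 0.985365.
With a = amp(|0⟩) = 1 and b = amp(|1⟩) = 0:
new amp(|0⟩) = (0.17046)·a + (-0.985365)·b = 0.1705
new amp(|1⟩) = (0.985365)·a + (0.17046)·b = 0.9854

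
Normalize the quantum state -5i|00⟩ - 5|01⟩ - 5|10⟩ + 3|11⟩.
-0.5455i|00⟩ - 0.5455|01⟩ - 0.5455|10⟩ + 0.3273|11⟩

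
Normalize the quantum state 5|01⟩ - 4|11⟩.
0.7809|01⟩ - 0.6247|11⟩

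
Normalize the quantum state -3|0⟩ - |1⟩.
-0.9487|0⟩ - 0.3162|1⟩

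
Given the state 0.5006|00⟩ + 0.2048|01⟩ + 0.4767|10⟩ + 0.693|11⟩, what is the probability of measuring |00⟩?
0.2506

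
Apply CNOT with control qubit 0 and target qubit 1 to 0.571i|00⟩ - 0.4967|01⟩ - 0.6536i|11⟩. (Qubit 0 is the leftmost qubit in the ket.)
0.571i|00⟩ - 0.4967|01⟩ - 0.6536i|10⟩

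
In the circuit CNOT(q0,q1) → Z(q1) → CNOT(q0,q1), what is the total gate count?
3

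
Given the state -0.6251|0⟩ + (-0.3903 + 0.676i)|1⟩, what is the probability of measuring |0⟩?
0.3908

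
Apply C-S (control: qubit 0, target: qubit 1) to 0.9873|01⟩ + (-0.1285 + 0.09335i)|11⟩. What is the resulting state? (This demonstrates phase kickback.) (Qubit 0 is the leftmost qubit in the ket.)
0.9873|01⟩ + (-0.09335 - 0.1285i)|11⟩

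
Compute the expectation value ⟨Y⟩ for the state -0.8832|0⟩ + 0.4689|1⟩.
0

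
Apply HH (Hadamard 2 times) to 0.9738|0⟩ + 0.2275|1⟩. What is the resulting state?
0.9738|0⟩ + 0.2275|1⟩

H² = I, so an even number of Hadamards cancels: H^2 = I and the state is unchanged.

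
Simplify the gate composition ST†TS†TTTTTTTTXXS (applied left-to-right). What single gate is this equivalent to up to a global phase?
S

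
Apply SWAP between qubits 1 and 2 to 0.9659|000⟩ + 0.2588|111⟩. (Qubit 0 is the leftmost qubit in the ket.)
0.9659|000⟩ + 0.2588|111⟩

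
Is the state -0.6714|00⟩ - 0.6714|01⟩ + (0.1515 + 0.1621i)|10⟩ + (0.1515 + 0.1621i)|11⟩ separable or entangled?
Separable

Writing the state as a|00⟩ + b|01⟩ + c|10⟩ + d|11⟩, it is a product state iff ad − bc = 0.
Here (a, b, c, d) = (-0.6714, -0.6714, (0.1515 + 0.1621i), (0.1515 + 0.1621i)): ad − bc = (-0.6714)(0.1515 + 0.1621i) − (-0.6714)(0.1515 + 0.1621i) = 0, so the state is separable.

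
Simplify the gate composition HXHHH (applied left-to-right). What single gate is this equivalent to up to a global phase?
Z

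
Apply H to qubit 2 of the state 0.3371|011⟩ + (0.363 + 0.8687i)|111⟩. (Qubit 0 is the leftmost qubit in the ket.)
0.2384|010⟩ - 0.2384|011⟩ + (0.2567 + 0.6143i)|110⟩ + (-0.2567 - 0.6143i)|111⟩

H on qubit 2 mixes each pair of kets that differ only in qubit 2: amplitudes (a, b) of (|…0…⟩, |…1…⟩) become ((a + b)/√2, (a − b)/√2). Kets absent from the input have amplitude 0.
(|010⟩, |011⟩): (a, b) = (0, 0.3371) → (0.2384, -0.2384)
(|110⟩, |111⟩): (a, b) = (0, (0.363 + 0.8687i)) → ((0.2567 + 0.6143i), (-0.2567 - 0.6143i))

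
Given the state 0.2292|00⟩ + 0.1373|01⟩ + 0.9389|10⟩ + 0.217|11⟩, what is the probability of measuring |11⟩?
0.04709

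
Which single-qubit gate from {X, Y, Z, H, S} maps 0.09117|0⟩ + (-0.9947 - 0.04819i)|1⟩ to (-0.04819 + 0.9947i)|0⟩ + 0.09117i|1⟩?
Y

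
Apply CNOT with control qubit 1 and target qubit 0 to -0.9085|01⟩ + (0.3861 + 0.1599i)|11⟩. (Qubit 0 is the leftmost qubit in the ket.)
(0.3861 + 0.1599i)|01⟩ - 0.9085|11⟩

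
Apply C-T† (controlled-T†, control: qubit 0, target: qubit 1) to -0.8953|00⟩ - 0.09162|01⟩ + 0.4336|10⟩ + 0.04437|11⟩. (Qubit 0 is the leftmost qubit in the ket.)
-0.8953|00⟩ - 0.09162|01⟩ + 0.4336|10⟩ + (0.03137 - 0.03137i)|11⟩

C-T† leaves the control-|0⟩ kets |00⟩, |01⟩ unchanged and applies T† to qubit 1 on the control-|1⟩ pair (|10⟩, |11⟩).
T† = [[1, 0], [0, (1/√2 - (1/√2)i)]].
With a = amp(|10⟩) = 0.4336 and b = amp(|11⟩) = 0.04437:
new amp(|10⟩) = (1)·a = 0.4336
new amp(|11⟩) = (1/√2 - (1/√2)i)·b = (0.03137 - 0.03137i)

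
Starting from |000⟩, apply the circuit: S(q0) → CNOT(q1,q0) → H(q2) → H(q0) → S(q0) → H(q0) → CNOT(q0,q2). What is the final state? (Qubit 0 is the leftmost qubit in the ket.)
(1/√8 + (1/√8)i)|000⟩ + (1/√8 + (1/√8)i)|001⟩ + (1/√8 - (1/√8)i)|100⟩ + (1/√8 - (1/√8)i)|101⟩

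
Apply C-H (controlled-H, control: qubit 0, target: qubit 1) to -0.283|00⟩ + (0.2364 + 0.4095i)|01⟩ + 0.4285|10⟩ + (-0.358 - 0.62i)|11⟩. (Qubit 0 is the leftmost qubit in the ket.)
-0.283|00⟩ + (0.2364 + 0.4095i)|01⟩ + (0.04985 - 0.4384i)|10⟩ + (0.5561 + 0.4384i)|11⟩

C-H leaves the control-|0⟩ kets |00⟩, |01⟩ unchanged and applies H to qubit 1 on the control-|1⟩ pair (|10⟩, |11⟩).
H = [[1/√2, 1/√2], [1/√2, -1/√2]].
With a = amp(|10⟩) = 0.4285 and b = amp(|11⟩) = (-0.358 - 0.62i):
new amp(|10⟩) = (1/√2)·a + (1/√2)·b = (0.04985 - 0.4384i)
new amp(|11⟩) = (1/√2)·a + (-1/√2)·b = (0.5561 + 0.4384i)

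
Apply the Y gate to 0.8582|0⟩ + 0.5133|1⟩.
-0.5133i|0⟩ + 0.8582i|1⟩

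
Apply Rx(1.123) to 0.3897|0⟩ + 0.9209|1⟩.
(0.3299 - 0.4903i)|0⟩ + (0.7795 - 0.2075i)|1⟩

Rx(1.123) = [[cos(θ/2), −i·sin(θ/2)], [−i·sin(θ/2), cos(θ/2)]]; θ = 1.123, cos(θ/2) ≈ 0.846457, sin(θ/2) ≈ 0.532456.
With a = amp(|0⟩) = 0.3897 and b = amp(|1⟩) = 0.9209:
new amp(|0⟩) = (0.846457)·a + (-0.532456i)·b = (0.3299 - 0.4903i)
new amp(|1⟩) = (-0.532456i)·a + (0.846457)·b = (0.7795 - 0.2075i)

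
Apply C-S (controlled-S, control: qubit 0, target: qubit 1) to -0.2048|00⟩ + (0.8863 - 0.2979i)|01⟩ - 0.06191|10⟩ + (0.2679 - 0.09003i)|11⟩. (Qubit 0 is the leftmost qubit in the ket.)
-0.2048|00⟩ + (0.8863 - 0.2979i)|01⟩ - 0.06191|10⟩ + (0.09003 + 0.2679i)|11⟩

C-S leaves the control-|0⟩ kets |00⟩, |01⟩ unchanged and applies S to qubit 1 on the control-|1⟩ pair (|10⟩, |11⟩).
S = [[1, 0], [0, i]].
With a = amp(|10⟩) = -0.06191 and b = amp(|11⟩) = (0.2679 - 0.09003i):
new amp(|10⟩) = (1)·a = -0.06191
new amp(|11⟩) = (i)·b = (0.09003 + 0.2679i)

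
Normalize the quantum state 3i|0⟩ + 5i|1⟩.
0.5145i|0⟩ + 0.8575i|1⟩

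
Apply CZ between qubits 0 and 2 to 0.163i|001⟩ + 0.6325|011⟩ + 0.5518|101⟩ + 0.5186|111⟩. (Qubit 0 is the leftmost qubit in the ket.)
0.163i|001⟩ + 0.6325|011⟩ - 0.5518|101⟩ - 0.5186|111⟩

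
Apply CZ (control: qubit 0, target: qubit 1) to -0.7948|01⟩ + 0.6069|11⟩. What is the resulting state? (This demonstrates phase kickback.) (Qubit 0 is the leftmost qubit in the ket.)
-0.7948|01⟩ - 0.6069|11⟩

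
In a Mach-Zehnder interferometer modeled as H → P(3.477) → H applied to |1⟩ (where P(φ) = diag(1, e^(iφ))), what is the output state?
(0.9721 + 0.1646i)|0⟩ + (0.02786 - 0.1646i)|1⟩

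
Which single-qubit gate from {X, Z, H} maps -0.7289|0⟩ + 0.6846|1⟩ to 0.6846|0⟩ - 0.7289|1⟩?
X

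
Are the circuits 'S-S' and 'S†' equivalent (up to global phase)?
No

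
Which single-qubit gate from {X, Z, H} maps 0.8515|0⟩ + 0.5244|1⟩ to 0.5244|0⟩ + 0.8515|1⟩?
X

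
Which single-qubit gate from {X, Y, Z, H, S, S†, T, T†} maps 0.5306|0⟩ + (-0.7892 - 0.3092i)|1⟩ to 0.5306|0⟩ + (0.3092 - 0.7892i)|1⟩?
S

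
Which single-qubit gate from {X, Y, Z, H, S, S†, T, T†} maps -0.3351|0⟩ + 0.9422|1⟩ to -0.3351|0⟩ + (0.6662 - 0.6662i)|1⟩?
T†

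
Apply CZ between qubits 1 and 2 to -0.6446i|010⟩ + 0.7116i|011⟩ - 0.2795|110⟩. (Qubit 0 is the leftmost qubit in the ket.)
-0.6446i|010⟩ - 0.7116i|011⟩ - 0.2795|110⟩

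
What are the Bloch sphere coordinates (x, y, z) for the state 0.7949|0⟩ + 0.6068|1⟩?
(0.9647, 0, 0.2637)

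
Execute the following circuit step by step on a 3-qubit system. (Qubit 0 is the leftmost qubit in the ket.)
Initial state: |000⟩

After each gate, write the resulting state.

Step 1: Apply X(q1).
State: |010⟩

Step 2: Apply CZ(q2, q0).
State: |010⟩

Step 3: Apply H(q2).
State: 1/√2|010⟩ + 1/√2|011⟩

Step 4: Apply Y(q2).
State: -(1/√2)i|010⟩ + (1/√2)i|011⟩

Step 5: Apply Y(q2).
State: 1/√2|010⟩ + 1/√2|011⟩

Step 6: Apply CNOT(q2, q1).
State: 1/√2|001⟩ + 1/√2|010⟩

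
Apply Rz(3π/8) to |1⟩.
(0.8315 + 0.5556i)|1⟩

Rz(3π/8) = [[e^(−iθ/2), 0], [0, e^(iθ/2)]] with e^(±iθ/2) = cos(θ/2) ± i·sin(θ/2); θ = 3π/8, cos(θ/2) ≈ 0.83147, sin(θ/2) ≈ 0.55557.
With a = amp(|0⟩) = 0 and b = amp(|1⟩) = 1:
new amp(|0⟩) = (0.83147 - 0.55557i)·a = 0
new amp(|1⟩) = (0.83147 + 0.55557i)·b = (0.8315 + 0.5556i)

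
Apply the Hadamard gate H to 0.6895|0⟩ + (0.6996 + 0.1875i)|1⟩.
(0.9822 + 0.1326i)|0⟩ + (-0.007142 - 0.1326i)|1⟩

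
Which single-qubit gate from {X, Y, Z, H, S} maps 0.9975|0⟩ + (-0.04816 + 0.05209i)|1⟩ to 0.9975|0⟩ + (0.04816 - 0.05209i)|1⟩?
Z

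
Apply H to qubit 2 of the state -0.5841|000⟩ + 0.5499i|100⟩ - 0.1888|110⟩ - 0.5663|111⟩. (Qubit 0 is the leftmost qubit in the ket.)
-0.413|000⟩ - 0.413|001⟩ + 0.3888i|100⟩ + 0.3888i|101⟩ - 0.5339|110⟩ + 0.2669|111⟩

H on qubit 2 mixes each pair of kets that differ only in qubit 2: amplitudes (a, b) of (|…0…⟩, |…1…⟩) become ((a + b)/√2, (a − b)/√2). Kets absent from the input have amplitude 0.
(|000⟩, |001⟩): (a, b) = (-0.5841, 0) → (-0.413, -0.413)
(|100⟩, |101⟩): (a, b) = (0.5499i, 0) → (0.3888i, 0.3888i)
(|110⟩, |111⟩): (a, b) = (-0.1888, -0.5663) → (-0.5339, 0.2669)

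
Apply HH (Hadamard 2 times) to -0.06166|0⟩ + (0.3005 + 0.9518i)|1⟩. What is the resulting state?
-0.06166|0⟩ + (0.3005 + 0.9518i)|1⟩

H² = I, so an even number of Hadamards cancels: H^2 = I and the state is unchanged.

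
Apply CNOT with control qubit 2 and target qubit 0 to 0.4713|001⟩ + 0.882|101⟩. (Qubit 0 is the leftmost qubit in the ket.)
0.882|001⟩ + 0.4713|101⟩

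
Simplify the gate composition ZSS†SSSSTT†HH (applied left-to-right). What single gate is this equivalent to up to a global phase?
Z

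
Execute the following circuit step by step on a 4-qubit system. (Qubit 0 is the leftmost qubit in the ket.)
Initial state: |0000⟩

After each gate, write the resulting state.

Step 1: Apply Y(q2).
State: i|0010⟩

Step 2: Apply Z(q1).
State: i|0010⟩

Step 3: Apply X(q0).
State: i|1010⟩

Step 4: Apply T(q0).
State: (-1/√2 + (1/√2)i)|1010⟩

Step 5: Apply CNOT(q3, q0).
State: (-1/√2 + (1/√2)i)|1010⟩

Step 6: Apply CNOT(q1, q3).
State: (-1/√2 + (1/√2)i)|1010⟩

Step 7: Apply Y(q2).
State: (1/√2 + (1/√2)i)|1000⟩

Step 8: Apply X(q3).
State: (1/√2 + (1/√2)i)|1001⟩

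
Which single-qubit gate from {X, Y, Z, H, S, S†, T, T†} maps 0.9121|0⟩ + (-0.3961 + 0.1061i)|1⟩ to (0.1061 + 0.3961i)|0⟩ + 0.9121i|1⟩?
Y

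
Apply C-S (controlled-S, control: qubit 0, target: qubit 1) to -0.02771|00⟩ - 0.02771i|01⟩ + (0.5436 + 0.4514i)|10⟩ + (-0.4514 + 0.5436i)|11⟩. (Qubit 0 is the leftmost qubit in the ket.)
-0.02771|00⟩ - 0.02771i|01⟩ + (0.5436 + 0.4514i)|10⟩ + (-0.5436 - 0.4514i)|11⟩

C-S leaves the control-|0⟩ kets |00⟩, |01⟩ unchanged and applies S to qubit 1 on the control-|1⟩ pair (|10⟩, |11⟩).
S = [[1, 0], [0, i]].
With a = amp(|10⟩) = (0.5436 + 0.4514i) and b = amp(|11⟩) = (-0.4514 + 0.5436i):
new amp(|10⟩) = (1)·a = (0.5436 + 0.4514i)
new amp(|11⟩) = (i)·b = (-0.5436 - 0.4514i)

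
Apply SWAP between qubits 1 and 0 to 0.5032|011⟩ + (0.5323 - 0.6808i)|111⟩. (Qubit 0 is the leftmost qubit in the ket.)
0.5032|101⟩ + (0.5323 - 0.6808i)|111⟩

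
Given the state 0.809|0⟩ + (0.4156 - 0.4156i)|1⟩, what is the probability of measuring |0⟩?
0.6545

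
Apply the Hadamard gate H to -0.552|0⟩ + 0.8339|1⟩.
0.1993|0⟩ - 0.98|1⟩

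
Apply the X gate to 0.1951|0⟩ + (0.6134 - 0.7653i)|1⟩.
(0.6134 - 0.7653i)|0⟩ + 0.1951|1⟩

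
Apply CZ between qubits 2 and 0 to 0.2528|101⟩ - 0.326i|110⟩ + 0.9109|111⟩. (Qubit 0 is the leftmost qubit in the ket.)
-0.2528|101⟩ - 0.326i|110⟩ - 0.9109|111⟩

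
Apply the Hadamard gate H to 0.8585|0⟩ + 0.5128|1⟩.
0.9697|0⟩ + 0.2444|1⟩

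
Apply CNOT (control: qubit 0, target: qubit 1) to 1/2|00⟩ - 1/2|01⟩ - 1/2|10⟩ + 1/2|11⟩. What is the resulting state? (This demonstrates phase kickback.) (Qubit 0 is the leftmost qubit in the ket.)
1/2|00⟩ - 1/2|01⟩ + 1/2|10⟩ - 1/2|11⟩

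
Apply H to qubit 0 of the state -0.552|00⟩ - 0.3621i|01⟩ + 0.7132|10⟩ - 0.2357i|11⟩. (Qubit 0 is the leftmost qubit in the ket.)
0.114|00⟩ - 0.4227i|01⟩ - 0.8946|10⟩ - 0.08938i|11⟩

H on qubit 0 mixes each pair of kets that differ only in qubit 0: amplitudes (a, b) of (|…0…⟩, |…1…⟩) become ((a + b)/√2, (a − b)/√2). Kets absent from the input have amplitude 0.
(|00⟩, |10⟩): (a, b) = (-0.552, 0.7132) → (0.114, -0.8946)
(|01⟩, |11⟩): (a, b) = (-0.3621i, -0.2357i) → (-0.4227i, -0.08938i)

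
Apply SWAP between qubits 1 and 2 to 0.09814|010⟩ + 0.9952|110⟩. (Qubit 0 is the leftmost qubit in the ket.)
0.09814|001⟩ + 0.9952|101⟩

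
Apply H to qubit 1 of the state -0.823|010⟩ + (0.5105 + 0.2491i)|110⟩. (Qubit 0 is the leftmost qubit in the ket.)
-0.5819|000⟩ + 0.5819|010⟩ + (0.361 + 0.1761i)|100⟩ + (-0.361 - 0.1761i)|110⟩

H on qubit 1 mixes each pair of kets that differ only in qubit 1: amplitudes (a, b) of (|…0…⟩, |…1…⟩) become ((a + b)/√2, (a − b)/√2). Kets absent from the input have amplitude 0.
(|000⟩, |010⟩): (a, b) = (0, -0.823) → (-0.5819, 0.5819)
(|100⟩, |110⟩): (a, b) = (0, (0.5105 + 0.2491i)) → ((0.361 + 0.1761i), (-0.361 - 0.1761i))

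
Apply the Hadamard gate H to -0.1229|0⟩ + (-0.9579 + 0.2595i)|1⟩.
(-0.7642 + 0.1835i)|0⟩ + (0.5904 - 0.1835i)|1⟩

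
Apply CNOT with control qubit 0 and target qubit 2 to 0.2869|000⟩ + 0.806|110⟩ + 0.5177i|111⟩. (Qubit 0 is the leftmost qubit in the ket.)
0.2869|000⟩ + 0.5177i|110⟩ + 0.806|111⟩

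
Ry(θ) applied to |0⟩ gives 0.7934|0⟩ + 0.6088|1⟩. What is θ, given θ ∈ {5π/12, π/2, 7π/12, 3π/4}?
5π/12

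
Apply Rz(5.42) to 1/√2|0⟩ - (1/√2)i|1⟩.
(-0.6423 - 0.2958i)|0⟩ + (0.2958 + 0.6423i)|1⟩

Rz(5.42) = [[e^(−iθ/2), 0], [0, e^(iθ/2)]] with e^(±iθ/2) = cos(θ/2) ± i·sin(θ/2); θ = 5.42, cos(θ/2) ≈ -0.908301, sin(θ/2) ≈ 0.418318.
With a = amp(|0⟩) = 1/√2 and b = amp(|1⟩) = -(1/√2)i:
new amp(|0⟩) = (-0.908301 - 0.418318i)·a = (-0.6423 - 0.2958i)
new amp(|1⟩) = (-0.908301 + 0.418318i)·b = (0.2958 + 0.6423i)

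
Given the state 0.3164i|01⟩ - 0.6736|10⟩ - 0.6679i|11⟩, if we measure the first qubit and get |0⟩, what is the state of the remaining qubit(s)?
i|1⟩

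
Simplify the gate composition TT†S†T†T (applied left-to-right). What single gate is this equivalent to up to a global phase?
S†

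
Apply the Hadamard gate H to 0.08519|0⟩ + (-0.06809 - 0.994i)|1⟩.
(0.01209 - 0.7029i)|0⟩ + (0.1084 + 0.7029i)|1⟩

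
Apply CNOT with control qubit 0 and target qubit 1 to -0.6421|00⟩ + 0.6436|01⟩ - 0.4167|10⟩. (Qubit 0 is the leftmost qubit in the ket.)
-0.6421|00⟩ + 0.6436|01⟩ - 0.4167|11⟩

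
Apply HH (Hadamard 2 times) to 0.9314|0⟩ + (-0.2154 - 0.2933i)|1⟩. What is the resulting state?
0.9314|0⟩ + (-0.2154 - 0.2933i)|1⟩

H² = I, so an even number of Hadamards cancels: H^2 = I and the state is unchanged.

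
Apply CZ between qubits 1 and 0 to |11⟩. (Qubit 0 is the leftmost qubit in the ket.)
-|11⟩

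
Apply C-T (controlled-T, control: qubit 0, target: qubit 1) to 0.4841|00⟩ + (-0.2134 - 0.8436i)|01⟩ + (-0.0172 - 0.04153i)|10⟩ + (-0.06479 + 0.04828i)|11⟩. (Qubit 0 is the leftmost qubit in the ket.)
0.4841|00⟩ + (-0.2134 - 0.8436i)|01⟩ + (-0.0172 - 0.04153i)|10⟩ + (-0.07995 - 0.01167i)|11⟩

C-T leaves the control-|0⟩ kets |00⟩, |01⟩ unchanged and applies T to qubit 1 on the control-|1⟩ pair (|10⟩, |11⟩).
T = [[1, 0], [0, (1/√2 + (1/√2)i)]].
With a = amp(|10⟩) = (-0.0172 - 0.04153i) and b = amp(|11⟩) = (-0.06479 + 0.04828i):
new amp(|10⟩) = (1)·a = (-0.0172 - 0.04153i)
new amp(|11⟩) = (1/√2 + (1/√2)i)·b = (-0.07995 - 0.01167i)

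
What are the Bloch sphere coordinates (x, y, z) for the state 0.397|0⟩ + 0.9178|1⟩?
(0.7287, 0, -0.6847)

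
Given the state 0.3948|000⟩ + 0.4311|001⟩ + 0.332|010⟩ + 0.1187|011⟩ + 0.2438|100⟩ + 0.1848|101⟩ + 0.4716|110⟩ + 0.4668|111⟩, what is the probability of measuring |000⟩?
0.1559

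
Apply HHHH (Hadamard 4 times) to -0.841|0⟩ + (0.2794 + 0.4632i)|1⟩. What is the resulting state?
-0.841|0⟩ + (0.2794 + 0.4632i)|1⟩

H² = I, so an even number of Hadamards cancels: H^4 = I and the state is unchanged.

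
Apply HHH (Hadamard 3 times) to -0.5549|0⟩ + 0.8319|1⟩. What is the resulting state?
0.1959|0⟩ - 0.9806|1⟩

H² = I, so H^3 = H: a single Hadamard. With (a, b) = (-0.5549, 0.8319), H gives ((a + b)/√2, (a − b)/√2) = (0.1959, -0.9806).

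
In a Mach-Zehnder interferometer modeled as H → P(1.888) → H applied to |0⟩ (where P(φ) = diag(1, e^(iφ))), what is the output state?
(0.344 + 0.4751i)|0⟩ + (0.656 - 0.4751i)|1⟩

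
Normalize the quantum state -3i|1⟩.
-i|1⟩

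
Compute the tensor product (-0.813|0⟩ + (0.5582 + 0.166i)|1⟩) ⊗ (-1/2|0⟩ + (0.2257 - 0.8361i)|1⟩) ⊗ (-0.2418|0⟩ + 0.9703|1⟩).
-0.09829|000⟩ + 0.3944|001⟩ + (0.04437 - 0.1644i)|010⟩ + (-0.178 + 0.6596i)|011⟩ + (0.06749 + 0.02007i)|100⟩ + (-0.2708 - 0.08053i)|101⟩ + (-0.06402 + 0.1038i)|110⟩ + (0.2569 - 0.4165i)|111⟩

amp(|b₁b₂…⟩) = product of the factor amplitudes for bits b₁, b₂, …; only kets whose every factor amplitude is nonzero survive.
|000⟩: (-0.813)(-1/2)(-0.2418) = -0.09829
|001⟩: (-0.813)(-1/2)(0.9703) = 0.3944
|010⟩: (-0.813)(0.2257 - 0.8361i)(-0.2418) = (0.04437 - 0.1644i)
|011⟩: (-0.813)(0.2257 - 0.8361i)(0.9703) = (-0.178 + 0.6596i)
|100⟩: (0.5582 + 0.166i)(-1/2)(-0.2418) = (0.06749 + 0.02007i)
|101⟩: (0.5582 + 0.166i)(-1/2)(0.9703) = (-0.2708 - 0.08053i)
|110⟩: (0.5582 + 0.166i)(0.2257 - 0.8361i)(-0.2418) = (-0.06402 + 0.1038i)
|111⟩: (0.5582 + 0.166i)(0.2257 - 0.8361i)(0.9703) = (0.2569 - 0.4165i)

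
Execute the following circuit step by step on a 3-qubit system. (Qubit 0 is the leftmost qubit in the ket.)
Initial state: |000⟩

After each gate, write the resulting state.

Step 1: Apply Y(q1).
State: i|010⟩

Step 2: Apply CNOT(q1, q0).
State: i|110⟩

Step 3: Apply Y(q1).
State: |100⟩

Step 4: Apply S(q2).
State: |100⟩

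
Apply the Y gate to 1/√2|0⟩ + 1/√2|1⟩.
-(1/√2)i|0⟩ + (1/√2)i|1⟩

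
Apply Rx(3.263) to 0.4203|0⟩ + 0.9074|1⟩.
(-0.0255 - 0.9057i)|0⟩ + (-0.05505 - 0.4195i)|1⟩

Rx(3.263) = [[cos(θ/2), −i·sin(θ/2)], [−i·sin(θ/2), cos(θ/2)]]; θ = 3.263, cos(θ/2) ≈ -0.0606664, sin(θ/2) ≈ 0.998158.
With a = amp(|0⟩) = 0.4203 and b = amp(|1⟩) = 0.9074:
new amp(|0⟩) = (-0.0606664)·a + (-0.998158i)·b = (-0.0255 - 0.9057i)
new amp(|1⟩) = (-0.998158i)·a + (-0.0606664)·b = (-0.05505 - 0.4195i)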